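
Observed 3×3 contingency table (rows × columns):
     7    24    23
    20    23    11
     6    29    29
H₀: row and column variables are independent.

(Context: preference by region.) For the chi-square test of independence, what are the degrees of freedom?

degrees of freedom = 4

df = (r−1)(c−1) = (3−1)·(3−1) = 4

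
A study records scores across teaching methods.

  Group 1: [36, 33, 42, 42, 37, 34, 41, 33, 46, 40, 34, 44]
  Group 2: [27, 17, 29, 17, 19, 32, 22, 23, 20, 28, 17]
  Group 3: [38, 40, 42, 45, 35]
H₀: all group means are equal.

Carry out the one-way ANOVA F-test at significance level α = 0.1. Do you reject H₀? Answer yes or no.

reject H₀: yes

Group means [38.50, 22.82, 40.00], grand mean 32.607
SSB = Σnᵢ(x̄ᵢ−x̄)² = 1744.042; SSW = ΣΣ(x−x̄ᵢ)² = 578.636
MSB = 1744.042/2 = 872.0211; MSW = 578.636/25 = 23.1455
F = MSB/MSW = 37.6757
df = (2, 25)
p-value (upper-tail) = 0.00000
At α=0.1: p < α → reject H₀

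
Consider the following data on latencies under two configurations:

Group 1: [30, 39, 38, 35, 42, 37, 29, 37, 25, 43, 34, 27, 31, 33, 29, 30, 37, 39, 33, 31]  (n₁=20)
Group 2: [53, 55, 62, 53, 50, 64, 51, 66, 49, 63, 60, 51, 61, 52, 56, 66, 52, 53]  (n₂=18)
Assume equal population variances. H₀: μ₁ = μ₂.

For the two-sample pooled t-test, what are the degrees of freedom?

df = n₁ + n₂ − 2 = 20 + 18 − 2 = 36

degrees of freedom = 36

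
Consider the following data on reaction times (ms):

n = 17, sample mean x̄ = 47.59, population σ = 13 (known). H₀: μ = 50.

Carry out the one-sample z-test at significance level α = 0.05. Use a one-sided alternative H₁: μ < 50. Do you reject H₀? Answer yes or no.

SE = σ/√n = 13/√17 = 3.1530
z = (x̄−μ₀)/SE = (47.59−50)/3.1530 = -0.7644
p-value (one-sided, H₁ less) = 0.22233
At α=0.05: p ≥ α → fail to reject H₀

reject H₀: no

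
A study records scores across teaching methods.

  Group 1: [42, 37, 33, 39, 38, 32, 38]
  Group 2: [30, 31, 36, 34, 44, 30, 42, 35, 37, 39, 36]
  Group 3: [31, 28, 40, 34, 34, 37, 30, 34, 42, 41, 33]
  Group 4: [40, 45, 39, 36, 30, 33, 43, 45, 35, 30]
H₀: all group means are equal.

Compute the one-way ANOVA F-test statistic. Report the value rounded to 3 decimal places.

test statistic = 0.652

Group means [37.00, 35.82, 34.91, 37.60], grand mean 36.231
SSB = Σnᵢ(x̄ᵢ−x̄)² = 43.978; SSW = ΣΣ(x−x̄ᵢ)² = 786.945
MSB = 43.978/3 = 14.6592; MSW = 786.945/35 = 22.4842
F = MSB/MSW = 0.6520
df = (3, 35)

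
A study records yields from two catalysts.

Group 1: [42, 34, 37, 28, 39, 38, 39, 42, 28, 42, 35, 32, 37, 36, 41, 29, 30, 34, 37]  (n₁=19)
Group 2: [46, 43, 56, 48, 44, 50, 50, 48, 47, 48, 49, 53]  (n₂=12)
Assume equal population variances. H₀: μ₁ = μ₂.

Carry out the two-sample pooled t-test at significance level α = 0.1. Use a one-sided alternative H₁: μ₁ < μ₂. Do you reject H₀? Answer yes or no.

reject H₀: yes

x̄₁=35.789, s₁=4.685, n₁=19
x̄₂=48.500, s₂=3.580, n₂=12
s_p² = [18·4.685² + 11·3.580²]/29 = 18.4882
SE = √(s_p²·(1/19+1/12)) = 1.5855
t = (35.789−48.500)/1.5855 = -8.0168
df = 29
p-value (one-sided, H₁ less) = 0.00000
At α=0.1: p < α → reject H₀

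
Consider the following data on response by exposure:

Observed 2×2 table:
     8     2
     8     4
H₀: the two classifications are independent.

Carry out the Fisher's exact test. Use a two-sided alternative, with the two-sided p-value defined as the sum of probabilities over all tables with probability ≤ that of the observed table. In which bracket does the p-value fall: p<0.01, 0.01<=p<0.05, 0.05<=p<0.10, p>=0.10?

p-value bracket: p>=0.10

Margins: r₁=10, r₂=12, c₁=16, c₂=6, n=22
p_obs = C(10,8)·C(12,8)/C(22,16); sum pmf over tables with pmf ≤ p_obs
p-value (two-sided) = 0.64617
→ bracket: p>=0.10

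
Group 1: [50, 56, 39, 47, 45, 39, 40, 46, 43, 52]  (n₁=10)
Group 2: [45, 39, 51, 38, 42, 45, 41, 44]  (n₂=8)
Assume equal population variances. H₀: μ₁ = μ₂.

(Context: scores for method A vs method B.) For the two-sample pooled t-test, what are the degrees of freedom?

degrees of freedom = 16

df = n₁ + n₂ − 2 = 10 + 8 − 2 = 16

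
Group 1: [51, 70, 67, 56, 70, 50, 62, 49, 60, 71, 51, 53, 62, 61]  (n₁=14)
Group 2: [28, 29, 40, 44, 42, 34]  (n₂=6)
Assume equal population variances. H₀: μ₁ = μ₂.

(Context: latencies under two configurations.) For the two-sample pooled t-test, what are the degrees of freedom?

degrees of freedom = 18

df = n₁ + n₂ − 2 = 14 + 6 − 2 = 18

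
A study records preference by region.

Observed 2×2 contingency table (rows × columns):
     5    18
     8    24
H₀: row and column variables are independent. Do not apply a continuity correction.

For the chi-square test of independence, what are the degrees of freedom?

degrees of freedom = 1

df = (r−1)(c−1) = (2−1)·(2−1) = 1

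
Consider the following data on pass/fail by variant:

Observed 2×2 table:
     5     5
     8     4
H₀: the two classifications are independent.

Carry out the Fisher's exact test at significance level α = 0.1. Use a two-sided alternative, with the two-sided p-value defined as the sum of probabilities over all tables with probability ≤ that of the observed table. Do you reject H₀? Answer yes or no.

reject H₀: no

Margins: r₁=10, r₂=12, c₁=13, c₂=9, n=22
p_obs = C(10,5)·C(12,8)/C(22,13); sum pmf over tables with pmf ≤ p_obs
p-value (two-sided) = 0.66563
At α=0.1: p ≥ α → fail to reject H₀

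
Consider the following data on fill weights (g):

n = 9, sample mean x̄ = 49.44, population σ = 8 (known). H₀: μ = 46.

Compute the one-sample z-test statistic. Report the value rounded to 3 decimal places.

test statistic = 1.290

SE = σ/√n = 8/√9 = 2.6667
z = (x̄−μ₀)/SE = (49.44−46)/2.6667 = 1.2900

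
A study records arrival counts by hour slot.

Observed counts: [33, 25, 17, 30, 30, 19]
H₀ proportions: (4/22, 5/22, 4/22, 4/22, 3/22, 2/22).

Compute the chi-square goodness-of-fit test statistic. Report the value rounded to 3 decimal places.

test statistic = 13.857

n = 154; E_i = n·p_i = [28.00, 35.00, 28.00, 28.00, 21.00, 14.00]
χ² = (33−28.00)²/28.00 + (25−35.00)²/35.00 + (17−28.00)²/28.00 + (30−28.00)²/28.00 + (30−21.00)²/21.00 + (19−14.00)²/14.00 = 13.8571
df = 5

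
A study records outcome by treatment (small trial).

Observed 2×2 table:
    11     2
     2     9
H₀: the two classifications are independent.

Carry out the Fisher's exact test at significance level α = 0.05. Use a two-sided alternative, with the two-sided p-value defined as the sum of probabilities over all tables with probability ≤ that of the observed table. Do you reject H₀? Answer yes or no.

reject H₀: yes

Margins: r₁=13, r₂=11, c₁=13, c₂=11, n=24
p_obs = C(13,11)·C(11,2)/C(24,13); sum pmf over tables with pmf ≤ p_obs
p-value (two-sided) = 0.00307
At α=0.05: p < α → reject H₀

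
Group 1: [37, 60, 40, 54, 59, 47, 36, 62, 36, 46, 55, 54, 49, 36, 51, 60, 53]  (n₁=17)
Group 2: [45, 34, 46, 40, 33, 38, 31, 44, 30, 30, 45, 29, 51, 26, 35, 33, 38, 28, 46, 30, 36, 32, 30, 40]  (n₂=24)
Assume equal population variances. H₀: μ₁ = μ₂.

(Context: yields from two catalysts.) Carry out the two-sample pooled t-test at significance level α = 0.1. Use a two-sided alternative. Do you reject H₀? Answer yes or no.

x̄₁=49.118, s₁=9.226, n₁=17
x̄₂=36.250, s₂=6.949, n₂=24
s_p² = [16·9.226² + 23·6.949²]/39 = 63.3914
SE = √(s_p²·(1/17+1/24)) = 2.5239
t = (49.118−36.250)/2.5239 = 5.0983
df = 39
p-value (two-sided) = 0.00001
At α=0.1: p < α → reject H₀

reject H₀: yes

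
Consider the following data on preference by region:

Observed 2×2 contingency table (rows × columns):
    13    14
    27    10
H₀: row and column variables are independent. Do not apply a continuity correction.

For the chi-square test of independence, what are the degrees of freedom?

df = (r−1)(c−1) = (2−1)·(2−1) = 1

degrees of freedom = 1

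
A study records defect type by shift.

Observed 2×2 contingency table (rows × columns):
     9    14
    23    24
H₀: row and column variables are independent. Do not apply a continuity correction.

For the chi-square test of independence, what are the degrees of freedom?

df = (r−1)(c−1) = (2−1)·(2−1) = 1

degrees of freedom = 1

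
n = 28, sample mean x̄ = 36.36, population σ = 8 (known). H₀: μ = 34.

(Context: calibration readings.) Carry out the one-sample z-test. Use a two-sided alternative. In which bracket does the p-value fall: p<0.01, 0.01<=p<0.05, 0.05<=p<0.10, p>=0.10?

SE = σ/√n = 8/√28 = 1.5119
z = (x̄−μ₀)/SE = (36.36−34)/1.5119 = 1.5610
p-value (two-sided) = 0.11853
→ bracket: p>=0.10

p-value bracket: p>=0.10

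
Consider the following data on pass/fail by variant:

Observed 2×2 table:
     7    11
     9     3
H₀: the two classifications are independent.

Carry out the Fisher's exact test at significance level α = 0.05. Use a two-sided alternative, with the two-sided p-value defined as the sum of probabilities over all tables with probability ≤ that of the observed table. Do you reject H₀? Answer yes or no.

reject H₀: no

Margins: r₁=18, r₂=12, c₁=16, c₂=14, n=30
p_obs = C(18,7)·C(12,9)/C(30,16); sum pmf over tables with pmf ≤ p_obs
p-value (two-sided) = 0.07172
At α=0.05: p ≥ α → fail to reject H₀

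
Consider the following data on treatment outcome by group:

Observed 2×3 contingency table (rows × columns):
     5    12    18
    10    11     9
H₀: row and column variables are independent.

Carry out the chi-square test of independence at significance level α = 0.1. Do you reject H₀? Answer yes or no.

reject H₀: no

Row totals [35, 30], col totals [15, 23, 27], n=65
χ² = (5−8.08)²/8.08 + (12−12.38)²/12.38 + (18−14.54)²/14.54 + (10−6.92)²/6.92 + (11−10.62)²/10.62 + (9−12.46)²/12.46 = 4.3513
df = 2
p-value (upper-tail) = 0.11354
At α=0.1: p ≥ α → fail to reject H₀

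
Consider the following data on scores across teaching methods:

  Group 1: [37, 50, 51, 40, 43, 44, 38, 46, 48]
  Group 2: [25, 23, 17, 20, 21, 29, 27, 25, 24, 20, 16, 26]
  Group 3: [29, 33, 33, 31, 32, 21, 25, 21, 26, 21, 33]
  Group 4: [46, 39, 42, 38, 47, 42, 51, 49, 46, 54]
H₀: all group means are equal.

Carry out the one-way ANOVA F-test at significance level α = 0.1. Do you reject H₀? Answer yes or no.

reject H₀: yes

Group means [44.11, 22.75, 27.73, 45.40], grand mean 34.024
SSB = Σnᵢ(x̄ᵢ−x̄)² = 4171.255; SSW = ΣΣ(x−x̄ᵢ)² = 883.721
MSB = 4171.255/3 = 1390.4185; MSW = 883.721/38 = 23.2558
F = MSB/MSW = 59.7880
df = (3, 38)
p-value (upper-tail) = 0.00000
At α=0.1: p < α → reject H₀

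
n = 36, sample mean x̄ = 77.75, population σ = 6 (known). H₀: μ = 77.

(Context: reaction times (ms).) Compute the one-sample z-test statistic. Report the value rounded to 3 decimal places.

SE = σ/√n = 6/√36 = 1.0000
z = (x̄−μ₀)/SE = (77.75−77)/1.0000 = 0.7500

test statistic = 0.750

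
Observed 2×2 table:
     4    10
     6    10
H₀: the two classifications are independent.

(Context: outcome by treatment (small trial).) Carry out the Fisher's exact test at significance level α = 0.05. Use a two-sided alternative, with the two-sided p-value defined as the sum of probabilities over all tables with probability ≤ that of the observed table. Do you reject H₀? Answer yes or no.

reject H₀: no

Margins: r₁=14, r₂=16, c₁=10, c₂=20, n=30
p_obs = C(14,4)·C(16,6)/C(30,10); sum pmf over tables with pmf ≤ p_obs
p-value (two-sided) = 0.70895
At α=0.05: p ≥ α → fail to reject H₀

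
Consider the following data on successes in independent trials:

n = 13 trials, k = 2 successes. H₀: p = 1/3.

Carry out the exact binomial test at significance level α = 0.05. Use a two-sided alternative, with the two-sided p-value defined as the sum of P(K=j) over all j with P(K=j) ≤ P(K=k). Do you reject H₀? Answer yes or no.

reject H₀: no

Exact binomial: n=13, k=2, p₀=1/3=0.3333
P(X=j) = C(n,j)·p₀^j·(1−p₀)^(n−j); p = Σ P(X=j) over j with P(X=j) ≤ P(X=2)
p-value (two-sided) = 0.24227
At α=0.05: p ≥ α → fail to reject H₀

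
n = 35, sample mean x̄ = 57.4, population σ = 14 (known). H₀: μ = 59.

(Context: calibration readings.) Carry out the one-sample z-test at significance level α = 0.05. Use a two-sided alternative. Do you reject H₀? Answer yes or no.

reject H₀: no

SE = σ/√n = 14/√35 = 2.3664
z = (x̄−μ₀)/SE = (57.4−59)/2.3664 = -0.6761
p-value (two-sided) = 0.49896
At α=0.05: p ≥ α → fail to reject H₀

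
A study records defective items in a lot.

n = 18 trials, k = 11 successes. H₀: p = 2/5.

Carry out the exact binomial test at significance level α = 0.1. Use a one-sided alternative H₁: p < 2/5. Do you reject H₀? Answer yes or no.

reject H₀: no

Exact binomial: n=18, k=11, p₀=2/5=0.4000
P(X≤11) from Σ C(n,i)·p₀^i·(1−p₀)^(n−i)
p-value (one-sided, H₁ less) = 0.97972
At α=0.1: p ≥ α → fail to reject H₀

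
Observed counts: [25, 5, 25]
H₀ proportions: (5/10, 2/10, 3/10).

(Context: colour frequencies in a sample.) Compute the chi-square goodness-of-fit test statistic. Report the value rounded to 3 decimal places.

n = 55; E_i = n·p_i = [27.50, 11.00, 16.50]
χ² = (25−27.50)²/27.50 + (5−11.00)²/11.00 + (25−16.50)²/16.50 = 7.8788
df = 2

test statistic = 7.879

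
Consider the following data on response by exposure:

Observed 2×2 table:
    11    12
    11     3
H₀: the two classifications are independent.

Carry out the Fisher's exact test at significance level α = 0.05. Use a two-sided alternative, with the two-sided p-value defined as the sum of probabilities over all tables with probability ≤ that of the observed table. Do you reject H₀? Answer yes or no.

reject H₀: no

Margins: r₁=23, r₂=14, c₁=22, c₂=15, n=37
p_obs = C(23,11)·C(14,11)/C(37,22); sum pmf over tables with pmf ≤ p_obs
p-value (two-sided) = 0.09049
At α=0.05: p ≥ α → fail to reject H₀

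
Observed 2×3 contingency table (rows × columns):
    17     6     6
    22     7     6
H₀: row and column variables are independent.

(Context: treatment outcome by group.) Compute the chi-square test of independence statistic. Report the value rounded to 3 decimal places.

Row totals [29, 35], col totals [39, 13, 12], n=64
χ² = (17−17.67)²/17.67 + (6−5.89)²/5.89 + (6−5.44)²/5.44 + (22−21.33)²/21.33 + (7−7.11)²/7.11 + (6−6.56)²/6.56 = 0.1568
df = 2

test statistic = 0.157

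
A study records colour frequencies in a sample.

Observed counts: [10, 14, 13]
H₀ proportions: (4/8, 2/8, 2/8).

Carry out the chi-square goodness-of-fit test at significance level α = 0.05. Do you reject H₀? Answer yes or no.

n = 37; E_i = n·p_i = [18.50, 9.25, 9.25]
χ² = (10−18.50)²/18.50 + (14−9.25)²/9.25 + (13−9.25)²/9.25 = 7.8649
df = 2
p-value (upper-tail) = 0.01960
At α=0.05: p < α → reject H₀

reject H₀: yes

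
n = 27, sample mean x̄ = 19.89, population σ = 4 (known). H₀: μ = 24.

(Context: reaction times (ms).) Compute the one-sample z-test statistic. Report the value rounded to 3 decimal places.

SE = σ/√n = 4/√27 = 0.7698
z = (x̄−μ₀)/SE = (19.89−24)/0.7698 = -5.3390

test statistic = -5.339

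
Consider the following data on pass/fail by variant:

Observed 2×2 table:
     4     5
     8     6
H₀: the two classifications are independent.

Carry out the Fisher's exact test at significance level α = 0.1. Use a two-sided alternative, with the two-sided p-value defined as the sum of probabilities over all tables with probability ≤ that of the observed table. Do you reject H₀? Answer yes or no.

Margins: r₁=9, r₂=14, c₁=12, c₂=11, n=23
p_obs = C(9,4)·C(14,8)/C(23,12); sum pmf over tables with pmf ≤ p_obs
p-value (two-sided) = 0.68017
At α=0.1: p ≥ α → fail to reject H₀

reject H₀: no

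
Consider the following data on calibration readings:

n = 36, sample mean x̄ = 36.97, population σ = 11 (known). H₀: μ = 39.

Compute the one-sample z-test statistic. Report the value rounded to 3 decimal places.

test statistic = -1.107

SE = σ/√n = 11/√36 = 1.8333
z = (x̄−μ₀)/SE = (36.97−39)/1.8333 = -1.1073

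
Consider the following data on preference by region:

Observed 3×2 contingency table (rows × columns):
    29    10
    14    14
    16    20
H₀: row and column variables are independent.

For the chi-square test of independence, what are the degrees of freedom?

degrees of freedom = 2

df = (r−1)(c−1) = (3−1)·(2−1) = 2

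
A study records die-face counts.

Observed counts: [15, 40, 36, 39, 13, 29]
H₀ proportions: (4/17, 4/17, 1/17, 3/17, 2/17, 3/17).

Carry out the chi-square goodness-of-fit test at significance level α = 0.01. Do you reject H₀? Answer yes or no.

n = 172; E_i = n·p_i = [40.47, 40.47, 10.12, 30.35, 20.24, 30.35]
χ² = (15−40.47)²/40.47 + (40−40.47)²/40.47 + (36−10.12)²/10.12 + (39−30.35)²/30.35 + (13−20.24)²/20.24 + (29−30.35)²/30.35 = 87.3571
df = 5
p-value (upper-tail) = 0.00000
At α=0.01: p < α → reject H₀

reject H₀: yes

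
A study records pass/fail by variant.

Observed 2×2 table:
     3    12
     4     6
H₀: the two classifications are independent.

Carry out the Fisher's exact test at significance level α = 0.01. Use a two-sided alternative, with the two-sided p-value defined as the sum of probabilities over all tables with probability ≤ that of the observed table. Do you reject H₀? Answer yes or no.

reject H₀: no

Margins: r₁=15, r₂=10, c₁=7, c₂=18, n=25
p_obs = C(15,3)·C(10,4)/C(25,7); sum pmf over tables with pmf ≤ p_obs
p-value (two-sided) = 0.37813
At α=0.01: p ≥ α → fail to reject H₀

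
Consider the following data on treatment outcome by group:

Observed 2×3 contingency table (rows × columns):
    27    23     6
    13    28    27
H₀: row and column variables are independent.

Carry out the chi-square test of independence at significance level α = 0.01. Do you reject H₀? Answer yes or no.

reject H₀: yes

Row totals [56, 68], col totals [40, 51, 33], n=124
χ² = (27−18.06)²/18.06 + (23−23.03)²/23.03 + (6−14.90)²/14.90 + (13−21.94)²/21.94 + (28−27.97)²/27.97 + (27−18.10)²/18.10 = 17.7589
df = 2
p-value (upper-tail) = 0.00014
At α=0.01: p < α → reject H₀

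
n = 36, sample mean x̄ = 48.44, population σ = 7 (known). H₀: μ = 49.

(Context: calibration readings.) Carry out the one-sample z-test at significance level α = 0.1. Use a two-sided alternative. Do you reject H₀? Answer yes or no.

SE = σ/√n = 7/√36 = 1.1667
z = (x̄−μ₀)/SE = (48.44−49)/1.1667 = -0.4800
p-value (two-sided) = 0.63123
At α=0.1: p ≥ α → fail to reject H₀

reject H₀: no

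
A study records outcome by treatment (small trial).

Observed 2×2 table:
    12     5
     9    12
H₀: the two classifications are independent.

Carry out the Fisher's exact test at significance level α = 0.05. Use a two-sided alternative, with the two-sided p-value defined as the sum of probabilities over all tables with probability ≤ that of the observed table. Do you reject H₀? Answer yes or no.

Margins: r₁=17, r₂=21, c₁=21, c₂=17, n=38
p_obs = C(17,12)·C(21,9)/C(38,21); sum pmf over tables with pmf ≤ p_obs
p-value (two-sided) = 0.11127
At α=0.05: p ≥ α → fail to reject H₀

reject H₀: no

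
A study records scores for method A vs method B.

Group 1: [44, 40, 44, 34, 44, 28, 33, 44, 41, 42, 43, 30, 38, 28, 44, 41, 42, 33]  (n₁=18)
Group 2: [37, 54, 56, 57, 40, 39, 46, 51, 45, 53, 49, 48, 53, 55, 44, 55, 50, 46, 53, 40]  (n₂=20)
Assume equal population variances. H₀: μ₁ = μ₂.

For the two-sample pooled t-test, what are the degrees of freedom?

degrees of freedom = 36

df = n₁ + n₂ − 2 = 18 + 20 − 2 = 36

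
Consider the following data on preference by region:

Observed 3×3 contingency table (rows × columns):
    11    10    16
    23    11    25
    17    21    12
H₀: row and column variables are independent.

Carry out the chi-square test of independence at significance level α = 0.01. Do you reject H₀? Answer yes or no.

reject H₀: no

Row totals [37, 59, 50], col totals [51, 42, 53], n=146
χ² = (11−12.92)²/12.92 + (10−10.64)²/10.64 + (16−13.43)²/13.43 + (23−20.61)²/20.61 + (11−16.97)²/16.97 + (25−21.42)²/21.42 + (17−17.47)²/17.47 + (21−14.38)²/14.38 + (12−18.15)²/18.15 = 8.9351
df = 4
p-value (upper-tail) = 0.06274
At α=0.01: p ≥ α → fail to reject H₀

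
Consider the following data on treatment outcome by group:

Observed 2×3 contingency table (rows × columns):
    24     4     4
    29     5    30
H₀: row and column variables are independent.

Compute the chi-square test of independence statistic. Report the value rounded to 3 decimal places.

test statistic = 11.023

Row totals [32, 64], col totals [53, 9, 34], n=96
χ² = (24−17.67)²/17.67 + (4−3.00)²/3.00 + (4−11.33)²/11.33 + (29−35.33)²/35.33 + (5−6.00)²/6.00 + (30−22.67)²/22.67 = 11.0233
df = 2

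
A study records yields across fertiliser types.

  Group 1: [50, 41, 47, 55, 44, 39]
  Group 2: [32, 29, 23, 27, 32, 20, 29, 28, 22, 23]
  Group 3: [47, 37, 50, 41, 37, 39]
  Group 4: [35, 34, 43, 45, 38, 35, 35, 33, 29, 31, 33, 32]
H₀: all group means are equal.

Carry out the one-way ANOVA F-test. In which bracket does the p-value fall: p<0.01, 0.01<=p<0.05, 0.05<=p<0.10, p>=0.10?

p-value bracket: p<0.01

Group means [46.00, 26.50, 41.83, 35.25], grand mean 35.735
SSB = Σnᵢ(x̄ᵢ−x̄)² = 1711.034; SSW = ΣΣ(x−x̄ᵢ)² = 729.583
MSB = 1711.034/3 = 570.3448; MSW = 729.583/30 = 24.3194
F = MSB/MSW = 23.4522
df = (3, 30)
p-value (upper-tail) = 0.00000
→ bracket: p<0.01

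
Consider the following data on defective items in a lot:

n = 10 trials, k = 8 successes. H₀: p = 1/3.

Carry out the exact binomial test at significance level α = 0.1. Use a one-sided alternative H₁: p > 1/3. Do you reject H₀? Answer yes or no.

reject H₀: yes

Exact binomial: n=10, k=8, p₀=1/3=0.3333
P(X≥8) from Σ C(n,i)·p₀^i·(1−p₀)^(n−i)
p-value (one-sided, H₁ greater) = 0.00340
At α=0.1: p < α → reject H₀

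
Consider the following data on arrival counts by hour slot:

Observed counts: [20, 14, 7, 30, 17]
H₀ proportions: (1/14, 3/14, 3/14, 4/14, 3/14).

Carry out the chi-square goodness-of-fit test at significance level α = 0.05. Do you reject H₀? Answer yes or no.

reject H₀: yes

n = 88; E_i = n·p_i = [6.29, 18.86, 18.86, 25.14, 18.86]
χ² = (20−6.29)²/6.29 + (14−18.86)²/18.86 + (7−18.86)²/18.86 + (30−25.14)²/25.14 + (17−18.86)²/18.86 = 39.7500
df = 4
p-value (upper-tail) = 0.00000
At α=0.05: p < α → reject H₀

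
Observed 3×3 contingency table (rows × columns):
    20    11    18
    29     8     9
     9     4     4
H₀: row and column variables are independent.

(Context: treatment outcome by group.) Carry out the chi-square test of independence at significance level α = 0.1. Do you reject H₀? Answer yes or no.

reject H₀: no

Row totals [49, 46, 17], col totals [58, 23, 31], n=112
χ² = (20−25.38)²/25.38 + (11−10.06)²/10.06 + (18−13.56)²/13.56 + (29−23.82)²/23.82 + (8−9.45)²/9.45 + (9−12.73)²/12.73 + (9−8.80)²/8.80 + (4−3.49)²/3.49 + (4−4.71)²/4.71 = 5.3033
df = 4
p-value (upper-tail) = 0.25756
At α=0.1: p ≥ α → fail to reject H₀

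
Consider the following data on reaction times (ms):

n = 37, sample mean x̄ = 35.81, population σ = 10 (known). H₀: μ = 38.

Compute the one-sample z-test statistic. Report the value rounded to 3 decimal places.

test statistic = -1.332

SE = σ/√n = 10/√37 = 1.6440
z = (x̄−μ₀)/SE = (35.81−38)/1.6440 = -1.3321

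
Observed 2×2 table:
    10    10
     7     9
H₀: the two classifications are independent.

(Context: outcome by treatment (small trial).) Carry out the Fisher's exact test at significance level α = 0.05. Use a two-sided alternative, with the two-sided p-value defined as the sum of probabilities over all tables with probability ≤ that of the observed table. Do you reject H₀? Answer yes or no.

reject H₀: no

Margins: r₁=20, r₂=16, c₁=17, c₂=19, n=36
p_obs = C(20,10)·C(16,7)/C(36,17); sum pmf over tables with pmf ≤ p_obs
p-value (two-sided) = 0.74857
At α=0.05: p ≥ α → fail to reject H₀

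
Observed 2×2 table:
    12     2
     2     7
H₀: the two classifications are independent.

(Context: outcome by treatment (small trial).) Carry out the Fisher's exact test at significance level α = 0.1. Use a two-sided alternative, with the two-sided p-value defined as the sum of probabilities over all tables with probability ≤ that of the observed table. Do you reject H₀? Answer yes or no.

Margins: r₁=14, r₂=9, c₁=14, c₂=9, n=23
p_obs = C(14,12)·C(9,2)/C(23,14); sum pmf over tables with pmf ≤ p_obs
p-value (two-sided) = 0.00661
At α=0.1: p < α → reject H₀

reject H₀: yes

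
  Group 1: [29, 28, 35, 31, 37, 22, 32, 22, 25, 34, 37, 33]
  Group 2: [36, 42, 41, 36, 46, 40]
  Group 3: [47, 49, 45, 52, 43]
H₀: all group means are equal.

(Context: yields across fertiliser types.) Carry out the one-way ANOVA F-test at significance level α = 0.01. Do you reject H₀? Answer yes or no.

Group means [30.42, 40.17, 47.20], grand mean 36.609
SSB = Σnᵢ(x̄ᵢ−x̄)² = 1096.928; SSW = ΣΣ(x−x̄ᵢ)² = 430.550
MSB = 1096.928/2 = 548.4641; MSW = 430.550/20 = 21.5275
F = MSB/MSW = 25.4774
df = (2, 20)
p-value (upper-tail) = 0.00000
At α=0.01: p < α → reject H₀

reject H₀: yes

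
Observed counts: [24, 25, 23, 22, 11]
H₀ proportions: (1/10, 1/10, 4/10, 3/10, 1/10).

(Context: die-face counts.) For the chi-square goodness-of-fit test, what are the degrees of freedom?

degrees of freedom = 4

df = k − 1 = 5 − 1 = 4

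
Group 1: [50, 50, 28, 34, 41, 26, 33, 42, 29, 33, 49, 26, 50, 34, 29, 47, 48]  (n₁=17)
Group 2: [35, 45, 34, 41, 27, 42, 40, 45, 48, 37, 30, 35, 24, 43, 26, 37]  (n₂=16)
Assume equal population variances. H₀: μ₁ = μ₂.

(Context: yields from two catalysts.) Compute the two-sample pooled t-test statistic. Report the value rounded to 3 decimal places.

test statistic = 0.467

x̄₁=38.176, s₁=9.322, n₁=17
x̄₂=36.812, s₂=7.259, n₂=16
s_p² = [16·9.322² + 15·7.259²]/31 = 70.3519
SE = √(s_p²·(1/17+1/16)) = 2.9215
t = (38.176−36.812)/2.9215 = 0.4669
df = 31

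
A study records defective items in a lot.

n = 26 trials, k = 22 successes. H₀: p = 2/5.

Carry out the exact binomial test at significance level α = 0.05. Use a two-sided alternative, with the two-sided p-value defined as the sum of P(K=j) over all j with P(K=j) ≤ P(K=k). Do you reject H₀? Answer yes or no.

Exact binomial: n=26, k=22, p₀=2/5=0.4000
P(X=j) = C(n,j)·p₀^j·(1−p₀)^(n−j); p = Σ P(X=j) over j with P(X=j) ≤ P(X=22)
p-value (two-sided) = 0.00001
At α=0.05: p < α → reject H₀

reject H₀: yes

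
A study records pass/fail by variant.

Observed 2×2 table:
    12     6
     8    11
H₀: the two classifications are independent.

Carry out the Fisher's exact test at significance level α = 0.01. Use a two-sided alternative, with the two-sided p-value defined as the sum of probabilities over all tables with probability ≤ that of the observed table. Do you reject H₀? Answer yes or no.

Margins: r₁=18, r₂=19, c₁=20, c₂=17, n=37
p_obs = C(18,12)·C(19,8)/C(37,20); sum pmf over tables with pmf ≤ p_obs
p-value (two-sided) = 0.19136
At α=0.01: p ≥ α → fail to reject H₀

reject H₀: no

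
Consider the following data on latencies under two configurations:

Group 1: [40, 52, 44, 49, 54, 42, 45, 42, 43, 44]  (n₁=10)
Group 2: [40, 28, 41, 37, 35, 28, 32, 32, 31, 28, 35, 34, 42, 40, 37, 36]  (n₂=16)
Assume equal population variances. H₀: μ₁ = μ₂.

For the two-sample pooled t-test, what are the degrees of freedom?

df = n₁ + n₂ − 2 = 10 + 16 − 2 = 24

degrees of freedom = 24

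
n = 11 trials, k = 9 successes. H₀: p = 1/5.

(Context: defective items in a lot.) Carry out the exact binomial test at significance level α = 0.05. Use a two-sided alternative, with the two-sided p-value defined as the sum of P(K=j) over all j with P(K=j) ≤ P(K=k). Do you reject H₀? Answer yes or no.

reject H₀: yes

Exact binomial: n=11, k=9, p₀=1/5=0.2000
P(X=j) = C(n,j)·p₀^j·(1−p₀)^(n−j); p = Σ P(X=j) over j with P(X=j) ≤ P(X=9)
p-value (two-sided) = 0.00002
At α=0.05: p < α → reject H₀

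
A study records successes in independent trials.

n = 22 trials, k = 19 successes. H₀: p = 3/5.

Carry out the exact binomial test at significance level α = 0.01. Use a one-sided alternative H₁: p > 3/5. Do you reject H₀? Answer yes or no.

Exact binomial: n=22, k=19, p₀=3/5=0.6000
P(X≥19) from Σ C(n,i)·p₀^i·(1−p₀)^(n−i)
p-value (one-sided, H₁ greater) = 0.00756
At α=0.01: p < α → reject H₀

reject H₀: yes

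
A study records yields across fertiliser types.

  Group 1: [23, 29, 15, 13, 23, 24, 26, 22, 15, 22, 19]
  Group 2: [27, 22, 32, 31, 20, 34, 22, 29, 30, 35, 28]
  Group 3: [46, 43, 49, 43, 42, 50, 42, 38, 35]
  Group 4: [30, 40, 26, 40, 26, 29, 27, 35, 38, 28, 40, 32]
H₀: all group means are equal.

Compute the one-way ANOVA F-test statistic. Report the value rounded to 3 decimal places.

test statistic = 31.566

Group means [21.00, 28.18, 43.11, 32.58], grand mean 30.698
SSB = Σnᵢ(x̄ᵢ−x̄)² = 2533.628; SSW = ΣΣ(x−x̄ᵢ)² = 1043.442
MSB = 2533.628/3 = 844.5426; MSW = 1043.442/39 = 26.7549
F = MSB/MSW = 31.5659
df = (3, 39)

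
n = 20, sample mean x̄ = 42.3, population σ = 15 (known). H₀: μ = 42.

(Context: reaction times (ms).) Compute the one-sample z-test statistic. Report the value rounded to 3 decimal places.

test statistic = 0.089

SE = σ/√n = 15/√20 = 3.3541
z = (x̄−μ₀)/SE = (42.3−42)/3.3541 = 0.0894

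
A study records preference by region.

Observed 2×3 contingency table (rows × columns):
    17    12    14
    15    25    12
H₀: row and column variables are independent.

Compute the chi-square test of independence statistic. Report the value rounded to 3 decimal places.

Row totals [43, 52], col totals [32, 37, 26], n=95
χ² = (17−14.48)²/14.48 + (12−16.75)²/16.75 + (14−11.77)²/11.77 + (15−17.52)²/17.52 + (25−20.25)²/20.25 + (12−14.23)²/14.23 = 4.0300
df = 2

test statistic = 4.030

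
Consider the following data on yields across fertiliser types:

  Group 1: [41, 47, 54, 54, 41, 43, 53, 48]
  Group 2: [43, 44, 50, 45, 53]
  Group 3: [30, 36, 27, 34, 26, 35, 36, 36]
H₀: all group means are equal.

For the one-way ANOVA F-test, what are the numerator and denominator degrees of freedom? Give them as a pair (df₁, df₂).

k = 3 groups, N = 21 total
df = (k−1, N−k) = (3−1, 21−3) = (2, 18)

degrees of freedom = [2, 18]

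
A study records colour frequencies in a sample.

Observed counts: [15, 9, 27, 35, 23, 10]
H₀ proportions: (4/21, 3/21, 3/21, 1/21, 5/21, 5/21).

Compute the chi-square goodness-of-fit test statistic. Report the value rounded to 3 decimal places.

n = 119; E_i = n·p_i = [22.67, 17.00, 17.00, 5.67, 28.33, 28.33]
χ² = (15−22.67)²/22.67 + (9−17.00)²/17.00 + (27−17.00)²/17.00 + (35−5.67)²/5.67 + (23−28.33)²/28.33 + (10−28.33)²/28.33 = 176.9500
df = 5

test statistic = 176.950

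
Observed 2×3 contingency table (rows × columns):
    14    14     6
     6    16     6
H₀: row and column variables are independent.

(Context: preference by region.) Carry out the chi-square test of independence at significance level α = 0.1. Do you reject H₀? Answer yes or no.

Row totals [34, 28], col totals [20, 30, 12], n=62
χ² = (14−10.97)²/10.97 + (14−16.45)²/16.45 + (6−6.58)²/6.58 + (6−9.03)²/9.03 + (16−13.55)²/13.55 + (6−5.42)²/5.42 = 2.7787
df = 2
p-value (upper-tail) = 0.24924
At α=0.1: p ≥ α → fail to reject H₀

reject H₀: no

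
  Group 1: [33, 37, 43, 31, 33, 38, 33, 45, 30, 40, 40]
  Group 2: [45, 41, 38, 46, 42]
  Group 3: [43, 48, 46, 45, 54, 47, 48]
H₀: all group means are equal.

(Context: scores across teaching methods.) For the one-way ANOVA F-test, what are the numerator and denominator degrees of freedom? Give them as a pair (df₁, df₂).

degrees of freedom = [2, 20]

k = 3 groups, N = 23 total
df = (k−1, N−k) = (3−1, 23−3) = (2, 20)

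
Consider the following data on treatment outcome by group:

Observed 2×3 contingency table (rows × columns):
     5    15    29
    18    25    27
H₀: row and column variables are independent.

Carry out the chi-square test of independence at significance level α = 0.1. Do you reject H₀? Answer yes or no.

Row totals [49, 70], col totals [23, 40, 56], n=119
χ² = (5−9.47)²/9.47 + (15−16.47)²/16.47 + (29−23.06)²/23.06 + (18−13.53)²/13.53 + (25−23.53)²/23.53 + (27−32.94)²/32.94 = 6.4131
df = 2
p-value (upper-tail) = 0.04050
At α=0.1: p < α → reject H₀

reject H₀: yes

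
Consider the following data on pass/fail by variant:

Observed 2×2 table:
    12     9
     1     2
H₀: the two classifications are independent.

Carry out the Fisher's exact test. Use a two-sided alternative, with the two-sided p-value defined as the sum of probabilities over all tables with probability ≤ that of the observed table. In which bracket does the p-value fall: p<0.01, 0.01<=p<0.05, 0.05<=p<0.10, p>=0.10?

p-value bracket: p>=0.10

Margins: r₁=21, r₂=3, c₁=13, c₂=11, n=24
p_obs = C(21,12)·C(3,1)/C(24,13); sum pmf over tables with pmf ≤ p_obs
p-value (two-sided) = 0.57609
→ bracket: p>=0.10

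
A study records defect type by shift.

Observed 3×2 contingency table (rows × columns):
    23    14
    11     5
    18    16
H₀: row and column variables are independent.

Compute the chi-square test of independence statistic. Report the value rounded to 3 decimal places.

Row totals [37, 16, 34], col totals [52, 35], n=87
χ² = (23−22.11)²/22.11 + (14−14.89)²/14.89 + (11−9.56)²/9.56 + (5−6.44)²/6.44 + (18−20.32)²/20.32 + (16−13.68)²/13.68 = 1.2840
df = 2

test statistic = 1.284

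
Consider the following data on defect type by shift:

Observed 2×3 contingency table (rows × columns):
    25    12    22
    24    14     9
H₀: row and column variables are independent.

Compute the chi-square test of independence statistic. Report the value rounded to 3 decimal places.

test statistic = 4.323

Row totals [59, 47], col totals [49, 26, 31], n=106
χ² = (25−27.27)²/27.27 + (12−14.47)²/14.47 + (22−17.25)²/17.25 + (24−21.73)²/21.73 + (14−11.53)²/11.53 + (9−13.75)²/13.75 = 4.3228
df = 2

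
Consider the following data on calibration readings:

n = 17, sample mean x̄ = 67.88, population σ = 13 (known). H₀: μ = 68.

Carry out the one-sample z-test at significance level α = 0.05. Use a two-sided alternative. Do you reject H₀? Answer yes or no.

reject H₀: no

SE = σ/√n = 13/√17 = 3.1530
z = (x̄−μ₀)/SE = (67.88−68)/3.1530 = -0.0381
p-value (two-sided) = 0.96964
At α=0.05: p ≥ α → fail to reject H₀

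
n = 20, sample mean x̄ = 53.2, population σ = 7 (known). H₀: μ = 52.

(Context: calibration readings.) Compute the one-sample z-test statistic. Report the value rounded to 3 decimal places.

test statistic = 0.767

SE = σ/√n = 7/√20 = 1.5652
z = (x̄−μ₀)/SE = (53.2−52)/1.5652 = 0.7667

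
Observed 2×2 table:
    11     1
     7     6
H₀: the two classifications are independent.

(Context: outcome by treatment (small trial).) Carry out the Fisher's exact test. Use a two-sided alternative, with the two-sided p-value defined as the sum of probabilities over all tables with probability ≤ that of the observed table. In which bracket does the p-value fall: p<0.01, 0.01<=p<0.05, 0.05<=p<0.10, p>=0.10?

p-value bracket: 0.05<=p<0.10

Margins: r₁=12, r₂=13, c₁=18, c₂=7, n=25
p_obs = C(12,11)·C(13,7)/C(25,18); sum pmf over tables with pmf ≤ p_obs
p-value (two-sided) = 0.07304
→ bracket: 0.05<=p<0.10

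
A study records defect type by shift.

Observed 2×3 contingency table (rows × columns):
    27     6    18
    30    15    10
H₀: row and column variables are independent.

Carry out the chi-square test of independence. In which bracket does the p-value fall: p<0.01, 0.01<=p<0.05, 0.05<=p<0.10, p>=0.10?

p-value bracket: 0.01<=p<0.05

Row totals [51, 55], col totals [57, 21, 28], n=106
χ² = (27−27.42)²/27.42 + (6−10.10)²/10.10 + (18−13.47)²/13.47 + (30−29.58)²/29.58 + (15−10.90)²/10.90 + (10−14.53)²/14.53 = 6.1586
df = 2
p-value (upper-tail) = 0.04599
→ bracket: 0.01<=p<0.05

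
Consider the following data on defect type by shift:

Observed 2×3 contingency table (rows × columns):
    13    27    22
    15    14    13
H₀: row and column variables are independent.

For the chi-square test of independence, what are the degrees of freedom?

df = (r−1)(c−1) = (2−1)·(3−1) = 2

degrees of freedom = 2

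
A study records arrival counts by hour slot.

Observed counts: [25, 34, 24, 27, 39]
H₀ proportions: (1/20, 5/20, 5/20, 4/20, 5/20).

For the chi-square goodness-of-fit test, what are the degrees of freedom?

df = k − 1 = 5 − 1 = 4

degrees of freedom = 4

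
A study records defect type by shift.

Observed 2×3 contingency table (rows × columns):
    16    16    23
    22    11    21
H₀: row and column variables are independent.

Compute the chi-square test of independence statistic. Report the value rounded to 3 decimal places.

Row totals [55, 54], col totals [38, 27, 44], n=109
χ² = (16−19.17)²/19.17 + (16−13.62)²/13.62 + (23−22.20)²/22.20 + (22−18.83)²/18.83 + (11−13.38)²/13.38 + (21−21.80)²/21.80 = 1.9552
df = 2

test statistic = 1.955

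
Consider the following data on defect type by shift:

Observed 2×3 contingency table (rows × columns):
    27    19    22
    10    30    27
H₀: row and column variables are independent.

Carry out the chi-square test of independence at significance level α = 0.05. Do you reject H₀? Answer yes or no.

reject H₀: yes

Row totals [68, 67], col totals [37, 49, 49], n=135
χ² = (27−18.64)²/18.64 + (19−24.68)²/24.68 + (22−24.68)²/24.68 + (10−18.36)²/18.36 + (30−24.32)²/24.32 + (27−24.32)²/24.32 = 10.7836
df = 2
p-value (upper-tail) = 0.00455
At α=0.05: p < α → reject H₀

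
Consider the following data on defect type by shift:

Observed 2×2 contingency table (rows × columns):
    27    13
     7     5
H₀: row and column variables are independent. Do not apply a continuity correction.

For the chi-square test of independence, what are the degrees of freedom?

df = (r−1)(c−1) = (2−1)·(2−1) = 1

degrees of freedom = 1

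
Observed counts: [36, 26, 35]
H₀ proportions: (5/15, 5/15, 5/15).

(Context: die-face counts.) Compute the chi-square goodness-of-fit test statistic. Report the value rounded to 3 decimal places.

test statistic = 1.876

n = 97; E_i = n·p_i = [32.33, 32.33, 32.33]
χ² = (36−32.33)²/32.33 + (26−32.33)²/32.33 + (35−32.33)²/32.33 = 1.8763
df = 2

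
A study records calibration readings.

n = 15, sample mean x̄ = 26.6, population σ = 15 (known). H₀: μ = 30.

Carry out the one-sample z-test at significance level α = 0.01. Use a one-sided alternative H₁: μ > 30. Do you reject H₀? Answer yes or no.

reject H₀: no

SE = σ/√n = 15/√15 = 3.8730
z = (x̄−μ₀)/SE = (26.6−30)/3.8730 = -0.8779
p-value (one-sided, H₁ greater) = 0.80999
At α=0.01: p ≥ α → fail to reject H₀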